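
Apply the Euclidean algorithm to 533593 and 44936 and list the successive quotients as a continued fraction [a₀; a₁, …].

⌊533593/44936⌋ = 11, remainder 39297
⌊44936/39297⌋ = 1, remainder 5639
⌊39297/5639⌋ = 6, remainder 5463
⌊5639/5463⌋ = 1, remainder 176
⌊5463/176⌋ = 31, remainder 7
⌊176/7⌋ = 25, remainder 1
⌊7/1⌋ = 7, remainder 0

[11; 1, 6, 1, 31, 25, 7]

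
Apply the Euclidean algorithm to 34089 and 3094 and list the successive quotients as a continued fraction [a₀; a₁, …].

34089 = 11·3094 + 55, so a_0 = 11
3094 = 56·55 + 14, so a_1 = 56
55 = 3·14 + 13, so a_2 = 3
14 = 1·13 + 1, so a_3 = 1
13 = 13·1 + 0, so a_4 = 13

[11; 56, 3, 1, 13]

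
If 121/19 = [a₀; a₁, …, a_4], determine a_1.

121 = 6·19 + 7, so a_0 = 6
19 = 2·7 + 5, so a_1 = 2

2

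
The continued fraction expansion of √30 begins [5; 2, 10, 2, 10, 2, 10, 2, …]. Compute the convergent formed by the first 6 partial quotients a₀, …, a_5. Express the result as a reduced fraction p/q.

5291/966

Start with 2.
10 + 1/(2/1) = 10 + 1/2 = 21/2
2 + 1/(21/2) = 2 + 2/21 = 44/21
10 + 1/(44/21) = 10 + 21/44 = 461/44
2 + 1/(461/44) = 2 + 44/461 = 966/461
5 + 1/(966/461) = 5 + 461/966 = 5291/966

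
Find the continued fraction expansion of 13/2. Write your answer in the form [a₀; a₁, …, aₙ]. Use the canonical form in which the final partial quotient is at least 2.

⌊13/2⌋ = 6, remainder 1
⌊2/1⌋ = 2, remainder 0

[6; 2]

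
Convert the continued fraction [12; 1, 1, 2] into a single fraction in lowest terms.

Compute successive convergents:
a_0 = 12: 12/1
a_1 = 1: 13/1
a_2 = 1: 25/2
a_3 = 2: 63/5

63/5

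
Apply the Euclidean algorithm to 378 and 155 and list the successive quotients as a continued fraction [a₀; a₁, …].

⌊378/155⌋ = 2, remainder 68
⌊155/68⌋ = 2, remainder 19
⌊68/19⌋ = 3, remainder 11
⌊19/11⌋ = 1, remainder 8
⌊11/8⌋ = 1, remainder 3
⌊8/3⌋ = 2, remainder 2
⌊3/2⌋ = 1, remainder 1
⌊2/1⌋ = 2, remainder 0

[2; 2, 3, 1, 1, 2, 1, 2]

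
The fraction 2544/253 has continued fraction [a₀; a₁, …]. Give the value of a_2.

Run the Euclidean algorithm, recording each quotient:
2544 = 10·253 + 14, so a_0 = 10
253 = 18·14 + 1, so a_1 = 18
14 = 14·1 + 0, so a_2 = 14

14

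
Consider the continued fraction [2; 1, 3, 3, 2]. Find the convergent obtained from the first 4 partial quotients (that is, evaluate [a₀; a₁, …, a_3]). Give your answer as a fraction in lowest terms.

Start with 3.
3 + 1/(3/1) = 3 + 1/3 = 10/3
1 + 1/(10/3) = 1 + 3/10 = 13/10
2 + 1/(13/10) = 2 + 10/13 = 36/13

36/13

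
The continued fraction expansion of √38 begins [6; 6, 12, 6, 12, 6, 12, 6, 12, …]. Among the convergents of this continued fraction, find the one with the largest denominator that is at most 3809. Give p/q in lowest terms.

a_0 = 6: 6/1  (≤ bound)
a_1 = 6: 37/6  (≤ bound)
a_2 = 12: 450/73  (≤ bound)
a_3 = 6: 2737/444  (≤ bound)
a_4 = 12: 33294/5401  (> 3809, stop)

2737/444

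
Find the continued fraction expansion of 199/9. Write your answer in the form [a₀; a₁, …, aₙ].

199 = 22·9 + 1, so a_0 = 22
9 = 9·1 + 0, so a_1 = 9

[22; 9]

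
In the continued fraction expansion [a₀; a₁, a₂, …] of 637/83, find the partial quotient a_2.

637 ÷ 83 → quotient 7, remainder 56
83 ÷ 56 → quotient 1, remainder 27
56 ÷ 27 → quotient 2, remainder 2

2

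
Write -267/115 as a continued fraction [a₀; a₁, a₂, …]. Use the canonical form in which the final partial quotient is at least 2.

Apply division with remainder until the remainder is 0:
-267 ÷ 115 → quotient -3, remainder 78
115 ÷ 78 → quotient 1, remainder 37
78 ÷ 37 → quotient 2, remainder 4
37 ÷ 4 → quotient 9, remainder 1
4 ÷ 1 → quotient 4, remainder 0

[-3; 1, 2, 9, 4]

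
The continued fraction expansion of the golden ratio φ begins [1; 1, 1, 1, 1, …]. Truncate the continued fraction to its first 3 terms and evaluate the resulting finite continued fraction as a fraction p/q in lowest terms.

3/2

Compute successive convergents:
a_0 = 1: 1/1
a_1 = 1: 2/1
a_2 = 1: 3/2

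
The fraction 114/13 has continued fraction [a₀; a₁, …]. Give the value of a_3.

3

Repeatedly divide and take the remainder:
⌊114/13⌋ = 8, remainder 10
⌊13/10⌋ = 1, remainder 3
⌊10/3⌋ = 3, remainder 1
⌊3/1⌋ = 3, remainder 0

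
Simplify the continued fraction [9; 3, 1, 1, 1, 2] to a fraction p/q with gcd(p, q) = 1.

Build up convergents one term at a time:
a_0 = 9: 9/1
a_1 = 3: 28/3
a_2 = 1: 37/4
a_3 = 1: 65/7
a_4 = 1: 102/11
a_5 = 2: 269/29

269/29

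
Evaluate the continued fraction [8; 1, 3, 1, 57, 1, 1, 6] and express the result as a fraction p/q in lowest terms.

Collapse the nested fraction from the inside out:
Start with 6.
1 + 1/(6/1) = 1 + 1/6 = 7/6
1 + 1/(7/6) = 1 + 6/7 = 13/7
57 + 1/(13/7) = 57 + 7/13 = 748/13
1 + 1/(748/13) = 1 + 13/748 = 761/748
3 + 1/(761/748) = 3 + 748/761 = 3031/761
1 + 1/(3031/761) = 1 + 761/3031 = 3792/3031
8 + 1/(3792/3031) = 8 + 3031/3792 = 33367/3792

33367/3792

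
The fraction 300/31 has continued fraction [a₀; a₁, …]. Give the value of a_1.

1

Apply division with remainder until the remainder is 0:
300 ÷ 31 → quotient 9, remainder 21
31 ÷ 21 → quotient 1, remainder 10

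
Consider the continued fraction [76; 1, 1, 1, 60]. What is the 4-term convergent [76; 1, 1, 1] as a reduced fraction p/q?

230/3

Build up convergents one term at a time:
a_0 = 76: 76/1
a_1 = 1: 77/1
a_2 = 1: 153/2
a_3 = 1: 230/3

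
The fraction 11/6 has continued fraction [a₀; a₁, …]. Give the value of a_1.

1

Repeatedly divide and take the remainder:
11 = 1·6 + 5, so a_0 = 1
6 = 1·5 + 1, so a_1 = 1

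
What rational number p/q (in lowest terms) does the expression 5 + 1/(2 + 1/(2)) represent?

27/5

Start with 2.
2 + 1/(2/1) = 2 + 1/2 = 5/2
5 + 1/(5/2) = 5 + 2/5 = 27/5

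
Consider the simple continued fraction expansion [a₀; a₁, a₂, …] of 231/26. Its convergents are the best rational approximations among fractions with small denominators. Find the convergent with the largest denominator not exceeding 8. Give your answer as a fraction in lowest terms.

71/8

a_0 = 8: 8/1  (≤ bound)
a_1 = 1: 9/1  (≤ bound)
a_2 = 7: 71/8  (≤ bound)
a_3 = 1: 80/9  (> 8, stop)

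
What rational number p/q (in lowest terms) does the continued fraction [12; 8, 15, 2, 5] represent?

16622/1371

Work from the innermost term outward:
Start with 5.
2 + 1/(5/1) = 2 + 1/5 = 11/5
15 + 1/(11/5) = 15 + 5/11 = 170/11
8 + 1/(170/11) = 8 + 11/170 = 1371/170
12 + 1/(1371/170) = 12 + 170/1371 = 16622/1371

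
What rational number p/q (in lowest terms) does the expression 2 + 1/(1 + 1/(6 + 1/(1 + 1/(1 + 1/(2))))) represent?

109/38

a_0 = 2: 2/1
a_1 = 1: 3/1
a_2 = 6: 20/7
a_3 = 1: 23/8
a_4 = 1: 43/15
a_5 = 2: 109/38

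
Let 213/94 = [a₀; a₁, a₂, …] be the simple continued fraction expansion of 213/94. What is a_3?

3

⌊213/94⌋ = 2, remainder 25
⌊94/25⌋ = 3, remainder 19
⌊25/19⌋ = 1, remainder 6
⌊19/6⌋ = 3, remainder 1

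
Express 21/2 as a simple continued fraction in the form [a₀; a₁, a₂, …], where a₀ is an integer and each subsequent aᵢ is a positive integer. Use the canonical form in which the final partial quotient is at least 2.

[10; 2]

21 = 10·2 + 1, so a_0 = 10
2 = 2·1 + 0, so a_1 = 2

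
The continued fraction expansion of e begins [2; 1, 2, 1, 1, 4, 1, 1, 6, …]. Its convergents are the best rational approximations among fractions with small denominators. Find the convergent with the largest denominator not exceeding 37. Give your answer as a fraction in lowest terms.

87/32

List convergents until the denominator exceeds the bound:
a_0 = 2: 2/1  (≤ bound)
a_1 = 1: 3/1  (≤ bound)
a_2 = 2: 8/3  (≤ bound)
a_3 = 1: 11/4  (≤ bound)
a_4 = 1: 19/7  (≤ bound)
a_5 = 4: 87/32  (≤ bound)
a_6 = 1: 106/39  (> 37, stop)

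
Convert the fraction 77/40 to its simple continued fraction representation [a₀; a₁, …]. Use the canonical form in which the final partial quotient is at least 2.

[1; 1, 12, 3]

Run the Euclidean algorithm, recording each quotient:
⌊77/40⌋ = 1, remainder 37
⌊40/37⌋ = 1, remainder 3
⌊37/3⌋ = 12, remainder 1
⌊3/1⌋ = 3, remainder 0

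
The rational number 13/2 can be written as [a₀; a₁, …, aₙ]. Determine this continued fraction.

[6; 2]

13 ÷ 2 → quotient 6, remainder 1
2 ÷ 1 → quotient 2, remainder 0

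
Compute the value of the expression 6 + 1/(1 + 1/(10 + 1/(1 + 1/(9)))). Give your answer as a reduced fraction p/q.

823/119

a_0 = 6: 6/1
a_1 = 1: 7/1
a_2 = 10: 76/11
a_3 = 1: 83/12
a_4 = 9: 823/119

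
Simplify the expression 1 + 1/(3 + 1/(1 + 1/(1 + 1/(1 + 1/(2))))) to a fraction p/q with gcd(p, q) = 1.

37/29

a_0 = 1: 1/1
a_1 = 3: 4/3
a_2 = 1: 5/4
a_3 = 1: 9/7
a_4 = 1: 14/11
a_5 = 2: 37/29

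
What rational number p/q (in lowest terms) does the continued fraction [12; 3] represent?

37/3

Start with 3.
12 + 1/(3/1) = 12 + 1/3 = 37/3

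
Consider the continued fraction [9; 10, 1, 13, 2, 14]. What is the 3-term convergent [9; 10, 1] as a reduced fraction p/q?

100/11

Compute successive convergents:
a_0 = 9: 9/1
a_1 = 10: 91/10
a_2 = 1: 100/11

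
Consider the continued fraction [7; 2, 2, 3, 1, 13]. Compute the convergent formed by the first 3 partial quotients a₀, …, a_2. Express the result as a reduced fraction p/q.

Use the convergent recurrence hₖ = aₖ·hₖ₋₁ + hₖ₋₂ (and likewise for the denominators kₖ):
a_0 = 7: 7/1
a_1 = 2: 15/2
a_2 = 2: 37/5

37/5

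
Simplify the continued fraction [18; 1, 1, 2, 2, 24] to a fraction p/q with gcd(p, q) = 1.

Start with 24.
2 + 1/(24/1) = 2 + 1/24 = 49/24
2 + 1/(49/24) = 2 + 24/49 = 122/49
1 + 1/(122/49) = 1 + 49/122 = 171/122
1 + 1/(171/122) = 1 + 122/171 = 293/171
18 + 1/(293/171) = 18 + 171/293 = 5445/293

5445/293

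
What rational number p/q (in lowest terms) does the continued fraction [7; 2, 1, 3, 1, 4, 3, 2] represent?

3657/497

Work from the innermost term outward:
Start with 2.
3 + 1/(2/1) = 3 + 1/2 = 7/2
4 + 1/(7/2) = 4 + 2/7 = 30/7
1 + 1/(30/7) = 1 + 7/30 = 37/30
3 + 1/(37/30) = 3 + 30/37 = 141/37
1 + 1/(141/37) = 1 + 37/141 = 178/141
2 + 1/(178/141) = 2 + 141/178 = 497/178
7 + 1/(497/178) = 7 + 178/497 = 3657/497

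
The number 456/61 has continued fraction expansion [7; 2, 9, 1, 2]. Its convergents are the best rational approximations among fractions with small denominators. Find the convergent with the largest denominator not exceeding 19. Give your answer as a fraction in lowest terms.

a_0 = 7: 7/1  (≤ bound)
a_1 = 2: 15/2  (≤ bound)
a_2 = 9: 142/19  (≤ bound)
a_3 = 1: 157/21  (> 19, stop)

142/19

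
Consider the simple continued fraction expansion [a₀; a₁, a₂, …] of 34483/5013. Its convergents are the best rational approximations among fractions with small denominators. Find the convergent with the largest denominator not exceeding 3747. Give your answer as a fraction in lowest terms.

a_0 = 6: 6/1  (≤ bound)
a_1 = 1: 7/1  (≤ bound)
a_2 = 7: 55/8  (≤ bound)
a_3 = 4: 227/33  (≤ bound)
a_4 = 12: 2779/404  (≤ bound)
a_5 = 2: 5785/841  (≤ bound)
a_6 = 2: 14349/2086  (≤ bound)
a_7 = 2: 34483/5013  (> 3747, stop)

14349/2086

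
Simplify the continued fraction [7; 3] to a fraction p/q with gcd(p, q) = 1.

22/3

Starting at the tail and folding back:
Start with 3.
7 + 1/(3/1) = 7 + 1/3 = 22/3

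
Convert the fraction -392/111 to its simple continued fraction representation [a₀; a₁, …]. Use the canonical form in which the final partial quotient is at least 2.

[-4; 2, 7, 2, 3]

Repeatedly divide and take the remainder:
-392 = -4·111 + 52, so a_0 = -4
111 = 2·52 + 7, so a_1 = 2
52 = 7·7 + 3, so a_2 = 7
7 = 2·3 + 1, so a_3 = 2
3 = 3·1 + 0, so a_4 = 3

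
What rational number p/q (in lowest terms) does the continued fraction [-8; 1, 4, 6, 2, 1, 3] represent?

Start with 3.
1 + 1/(3/1) = 1 + 1/3 = 4/3
2 + 1/(4/3) = 2 + 3/4 = 11/4
6 + 1/(11/4) = 6 + 4/11 = 70/11
4 + 1/(70/11) = 4 + 11/70 = 291/70
1 + 1/(291/70) = 1 + 70/291 = 361/291
-8 + 1/(361/291) = -8 + 291/361 = -2597/361

-2597/361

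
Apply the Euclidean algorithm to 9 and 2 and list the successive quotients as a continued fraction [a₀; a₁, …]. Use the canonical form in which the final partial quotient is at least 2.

9 = 4·2 + 1, so a_0 = 4
2 = 2·1 + 0, so a_1 = 2

[4; 2]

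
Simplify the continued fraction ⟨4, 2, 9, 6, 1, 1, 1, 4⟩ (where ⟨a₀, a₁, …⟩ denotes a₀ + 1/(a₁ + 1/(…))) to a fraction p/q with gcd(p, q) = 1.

8031/1795

Build up convergents one term at a time:
a_0 = 4: 4/1
a_1 = 2: 9/2
a_2 = 9: 85/19
a_3 = 6: 519/116
a_4 = 1: 604/135
a_5 = 1: 1123/251
a_6 = 1: 1727/386
a_7 = 4: 8031/1795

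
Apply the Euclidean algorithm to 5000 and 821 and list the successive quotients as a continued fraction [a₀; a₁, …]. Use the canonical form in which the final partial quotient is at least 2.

[6; 11, 10, 1, 1, 3]

Apply division with remainder until the remainder is 0:
5000 ÷ 821 → quotient 6, remainder 74
821 ÷ 74 → quotient 11, remainder 7
74 ÷ 7 → quotient 10, remainder 4
7 ÷ 4 → quotient 1, remainder 3
4 ÷ 3 → quotient 1, remainder 1
3 ÷ 1 → quotient 3, remainder 0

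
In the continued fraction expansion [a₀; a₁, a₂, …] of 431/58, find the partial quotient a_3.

8

431 = 7·58 + 25, so a_0 = 7
58 = 2·25 + 8, so a_1 = 2
25 = 3·8 + 1, so a_2 = 3
8 = 8·1 + 0, so a_3 = 8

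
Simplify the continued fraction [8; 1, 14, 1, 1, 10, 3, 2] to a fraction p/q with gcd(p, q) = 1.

20945/2344

Start with 2.
3 + 1/(2/1) = 3 + 1/2 = 7/2
10 + 1/(7/2) = 10 + 2/7 = 72/7
1 + 1/(72/7) = 1 + 7/72 = 79/72
1 + 1/(79/72) = 1 + 72/79 = 151/79
14 + 1/(151/79) = 14 + 79/151 = 2193/151
1 + 1/(2193/151) = 1 + 151/2193 = 2344/2193
8 + 1/(2344/2193) = 8 + 2193/2344 = 20945/2344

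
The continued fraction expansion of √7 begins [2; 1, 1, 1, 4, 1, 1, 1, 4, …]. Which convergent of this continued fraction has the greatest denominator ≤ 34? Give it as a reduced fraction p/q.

a_0 = 2: 2/1  (≤ bound)
a_1 = 1: 3/1  (≤ bound)
a_2 = 1: 5/2  (≤ bound)
a_3 = 1: 8/3  (≤ bound)
a_4 = 4: 37/14  (≤ bound)
a_5 = 1: 45/17  (≤ bound)
a_6 = 1: 82/31  (≤ bound)
a_7 = 1: 127/48  (> 34, stop)

82/31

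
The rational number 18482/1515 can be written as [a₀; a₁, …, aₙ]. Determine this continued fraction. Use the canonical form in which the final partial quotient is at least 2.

[12; 5, 60, 2, 2]

Run the Euclidean algorithm, recording each quotient:
⌊18482/1515⌋ = 12, remainder 302
⌊1515/302⌋ = 5, remainder 5
⌊302/5⌋ = 60, remainder 2
⌊5/2⌋ = 2, remainder 1
⌊2/1⌋ = 2, remainder 0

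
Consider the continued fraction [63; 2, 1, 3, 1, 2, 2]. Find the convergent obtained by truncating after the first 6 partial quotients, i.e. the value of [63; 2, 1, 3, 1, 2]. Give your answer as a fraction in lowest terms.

Build up convergents one term at a time:
a_0 = 63: 63/1
a_1 = 2: 127/2
a_2 = 1: 190/3
a_3 = 3: 697/11
a_4 = 1: 887/14
a_5 = 2: 2471/39

2471/39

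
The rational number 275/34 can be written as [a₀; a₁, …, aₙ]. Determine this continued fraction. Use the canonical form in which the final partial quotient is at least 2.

⌊275/34⌋ = 8, remainder 3
⌊34/3⌋ = 11, remainder 1
⌊3/1⌋ = 3, remainder 0

[8; 11, 3]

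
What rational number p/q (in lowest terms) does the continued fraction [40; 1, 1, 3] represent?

284/7

Start with 3.
1 + 1/(3/1) = 1 + 1/3 = 4/3
1 + 1/(4/3) = 1 + 3/4 = 7/4
40 + 1/(7/4) = 40 + 4/7 = 284/7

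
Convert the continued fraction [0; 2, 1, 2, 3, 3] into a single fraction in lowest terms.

33/89

Use the convergent recurrence hₖ = aₖ·hₖ₋₁ + hₖ₋₂ (and likewise for the denominators kₖ):
a_0 = 0: 0/1
a_1 = 2: 1/2
a_2 = 1: 1/3
a_3 = 2: 3/8
a_4 = 3: 10/27
a_5 = 3: 33/89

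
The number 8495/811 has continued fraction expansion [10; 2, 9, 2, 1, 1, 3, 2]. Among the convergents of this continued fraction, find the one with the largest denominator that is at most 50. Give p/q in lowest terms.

a_0 = 10: 10/1  (≤ bound)
a_1 = 2: 21/2  (≤ bound)
a_2 = 9: 199/19  (≤ bound)
a_3 = 2: 419/40  (≤ bound)
a_4 = 1: 618/59  (> 50, stop)

419/40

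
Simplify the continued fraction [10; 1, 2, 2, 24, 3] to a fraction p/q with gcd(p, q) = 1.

Starting at the tail and folding back:
Start with 3.
24 + 1/(3/1) = 24 + 1/3 = 73/3
2 + 1/(73/3) = 2 + 3/73 = 149/73
2 + 1/(149/73) = 2 + 73/149 = 371/149
1 + 1/(371/149) = 1 + 149/371 = 520/371
10 + 1/(520/371) = 10 + 371/520 = 5571/520

5571/520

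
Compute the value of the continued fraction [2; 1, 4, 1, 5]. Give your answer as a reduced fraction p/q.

99/35

a_0 = 2: 2/1
a_1 = 1: 3/1
a_2 = 4: 14/5
a_3 = 1: 17/6
a_4 = 5: 99/35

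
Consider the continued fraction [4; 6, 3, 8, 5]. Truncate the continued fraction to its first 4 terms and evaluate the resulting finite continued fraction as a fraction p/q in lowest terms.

Collapse the nested fraction from the inside out:
Start with 8.
3 + 1/(8/1) = 3 + 1/8 = 25/8
6 + 1/(25/8) = 6 + 8/25 = 158/25
4 + 1/(158/25) = 4 + 25/158 = 657/158

657/158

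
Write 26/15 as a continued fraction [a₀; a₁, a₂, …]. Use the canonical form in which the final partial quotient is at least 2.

26 = 1·15 + 11, so a_0 = 1
15 = 1·11 + 4, so a_1 = 1
11 = 2·4 + 3, so a_2 = 2
4 = 1·3 + 1, so a_3 = 1
3 = 3·1 + 0, so a_4 = 3

[1; 1, 2, 1, 3]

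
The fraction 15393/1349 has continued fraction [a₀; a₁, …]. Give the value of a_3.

⌊15393/1349⌋ = 11, remainder 554
⌊1349/554⌋ = 2, remainder 241
⌊554/241⌋ = 2, remainder 72
⌊241/72⌋ = 3, remainder 25

3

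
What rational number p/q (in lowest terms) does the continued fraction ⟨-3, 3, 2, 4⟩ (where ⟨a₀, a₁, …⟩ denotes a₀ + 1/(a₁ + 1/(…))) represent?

-84/31

Compute successive convergents:
a_0 = -3: -3/1
a_1 = 3: -8/3
a_2 = 2: -19/7
a_3 = 4: -84/31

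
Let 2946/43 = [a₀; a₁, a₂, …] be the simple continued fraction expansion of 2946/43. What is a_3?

21

⌊2946/43⌋ = 68, remainder 22
⌊43/22⌋ = 1, remainder 21
⌊22/21⌋ = 1, remainder 1
⌊21/1⌋ = 21, remainder 0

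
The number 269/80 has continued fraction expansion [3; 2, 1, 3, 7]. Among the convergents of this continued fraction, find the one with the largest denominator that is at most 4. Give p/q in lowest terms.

List convergents until the denominator exceeds the bound:
a_0 = 3: 3/1  (≤ bound)
a_1 = 2: 7/2  (≤ bound)
a_2 = 1: 10/3  (≤ bound)
a_3 = 3: 37/11  (> 4, stop)

10/3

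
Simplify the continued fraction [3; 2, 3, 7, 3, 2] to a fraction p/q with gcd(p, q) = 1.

Starting at the tail and folding back:
Start with 2.
3 + 1/(2/1) = 3 + 1/2 = 7/2
7 + 1/(7/2) = 7 + 2/7 = 51/7
3 + 1/(51/7) = 3 + 7/51 = 160/51
2 + 1/(160/51) = 2 + 51/160 = 371/160
3 + 1/(371/160) = 3 + 160/371 = 1273/371

1273/371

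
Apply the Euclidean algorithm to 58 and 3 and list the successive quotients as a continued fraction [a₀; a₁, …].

[19; 3]

Repeatedly divide and take the remainder:
58 ÷ 3 → quotient 19, remainder 1
3 ÷ 1 → quotient 3, remainder 0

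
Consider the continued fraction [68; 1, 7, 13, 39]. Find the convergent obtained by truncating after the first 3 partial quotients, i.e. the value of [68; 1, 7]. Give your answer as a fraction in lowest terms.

551/8

a_0 = 68: 68/1
a_1 = 1: 69/1
a_2 = 7: 551/8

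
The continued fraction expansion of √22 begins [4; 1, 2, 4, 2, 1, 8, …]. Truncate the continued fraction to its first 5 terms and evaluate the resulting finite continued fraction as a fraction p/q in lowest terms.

Start with 2.
4 + 1/(2/1) = 4 + 1/2 = 9/2
2 + 1/(9/2) = 2 + 2/9 = 20/9
1 + 1/(20/9) = 1 + 9/20 = 29/20
4 + 1/(29/20) = 4 + 20/29 = 136/29

136/29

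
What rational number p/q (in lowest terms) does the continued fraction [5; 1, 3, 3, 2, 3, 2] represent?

1361/236

a_0 = 5: 5/1
a_1 = 1: 6/1
a_2 = 3: 23/4
a_3 = 3: 75/13
a_4 = 2: 173/30
a_5 = 3: 594/103
a_6 = 2: 1361/236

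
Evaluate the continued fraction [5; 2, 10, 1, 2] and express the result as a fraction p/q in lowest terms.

Collapse the nested fraction from the inside out:
Start with 2.
1 + 1/(2/1) = 1 + 1/2 = 3/2
10 + 1/(3/2) = 10 + 2/3 = 32/3
2 + 1/(32/3) = 2 + 3/32 = 67/32
5 + 1/(67/32) = 5 + 32/67 = 367/67

367/67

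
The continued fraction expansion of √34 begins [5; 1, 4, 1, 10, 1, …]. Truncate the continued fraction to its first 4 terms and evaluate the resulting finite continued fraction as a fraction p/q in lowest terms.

a_0 = 5: 5/1
a_1 = 1: 6/1
a_2 = 4: 29/5
a_3 = 1: 35/6

35/6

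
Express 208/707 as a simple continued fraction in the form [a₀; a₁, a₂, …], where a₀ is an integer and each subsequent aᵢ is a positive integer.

[0; 3, 2, 1, 1, 41]

Repeatedly divide and take the remainder:
208 ÷ 707 → quotient 0, remainder 208
707 ÷ 208 → quotient 3, remainder 83
208 ÷ 83 → quotient 2, remainder 42
83 ÷ 42 → quotient 1, remainder 41
42 ÷ 41 → quotient 1, remainder 1
41 ÷ 1 → quotient 41, remainder 0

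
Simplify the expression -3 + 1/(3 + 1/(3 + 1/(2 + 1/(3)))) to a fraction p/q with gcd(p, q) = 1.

a_0 = -3: -3/1
a_1 = 3: -8/3
a_2 = 3: -27/10
a_3 = 2: -62/23
a_4 = 3: -213/79

-213/79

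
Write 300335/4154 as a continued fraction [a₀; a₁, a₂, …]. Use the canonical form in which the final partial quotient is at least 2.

[72; 3, 3, 51, 1, 1, 1, 2]

300335 = 72·4154 + 1247, so a_0 = 72
4154 = 3·1247 + 413, so a_1 = 3
1247 = 3·413 + 8, so a_2 = 3
413 = 51·8 + 5, so a_3 = 51
8 = 1·5 + 3, so a_4 = 1
5 = 1·3 + 2, so a_5 = 1
3 = 1·2 + 1, so a_6 = 1
2 = 2·1 + 0, so a_7 = 2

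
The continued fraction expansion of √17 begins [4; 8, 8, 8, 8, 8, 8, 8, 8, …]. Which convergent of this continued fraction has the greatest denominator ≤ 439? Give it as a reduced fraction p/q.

268/65

a_0 = 4: 4/1  (≤ bound)
a_1 = 8: 33/8  (≤ bound)
a_2 = 8: 268/65  (≤ bound)
a_3 = 8: 2177/528  (> 439, stop)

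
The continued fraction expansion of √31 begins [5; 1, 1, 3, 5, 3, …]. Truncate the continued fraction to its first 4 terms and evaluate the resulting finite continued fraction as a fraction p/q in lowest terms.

Collapse the nested fraction from the inside out:
Start with 3.
1 + 1/(3/1) = 1 + 1/3 = 4/3
1 + 1/(4/3) = 1 + 3/4 = 7/4
5 + 1/(7/4) = 5 + 4/7 = 39/7

39/7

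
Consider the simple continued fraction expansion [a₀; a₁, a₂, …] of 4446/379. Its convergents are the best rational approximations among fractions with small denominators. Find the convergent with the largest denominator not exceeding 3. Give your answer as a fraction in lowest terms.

List convergents until the denominator exceeds the bound:
a_0 = 11: 11/1  (≤ bound)
a_1 = 1: 12/1  (≤ bound)
a_2 = 2: 35/3  (≤ bound)
a_3 = 1: 47/4  (> 3, stop)

35/3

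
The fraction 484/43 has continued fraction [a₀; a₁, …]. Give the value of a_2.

1

484 ÷ 43 → quotient 11, remainder 11
43 ÷ 11 → quotient 3, remainder 10
11 ÷ 10 → quotient 1, remainder 1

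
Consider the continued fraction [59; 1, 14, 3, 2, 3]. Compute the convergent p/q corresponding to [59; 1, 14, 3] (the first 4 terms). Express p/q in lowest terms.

Build up convergents one term at a time:
a_0 = 59: 59/1
a_1 = 1: 60/1
a_2 = 14: 899/15
a_3 = 3: 2757/46

2757/46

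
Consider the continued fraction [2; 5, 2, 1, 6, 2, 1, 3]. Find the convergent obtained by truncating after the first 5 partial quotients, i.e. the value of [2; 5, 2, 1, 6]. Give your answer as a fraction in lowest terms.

Start with 6.
1 + 1/(6/1) = 1 + 1/6 = 7/6
2 + 1/(7/6) = 2 + 6/7 = 20/7
5 + 1/(20/7) = 5 + 7/20 = 107/20
2 + 1/(107/20) = 2 + 20/107 = 234/107

234/107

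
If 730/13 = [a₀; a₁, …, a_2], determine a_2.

2

Repeatedly divide and take the remainder:
730 ÷ 13 → quotient 56, remainder 2
13 ÷ 2 → quotient 6, remainder 1
2 ÷ 1 → quotient 2, remainder 0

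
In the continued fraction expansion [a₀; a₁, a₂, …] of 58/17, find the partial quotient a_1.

58 ÷ 17 → quotient 3, remainder 7
17 ÷ 7 → quotient 2, remainder 3

2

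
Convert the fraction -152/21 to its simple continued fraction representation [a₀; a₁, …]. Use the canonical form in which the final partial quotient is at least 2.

-152 ÷ 21 → quotient -8, remainder 16
21 ÷ 16 → quotient 1, remainder 5
16 ÷ 5 → quotient 3, remainder 1
5 ÷ 1 → quotient 5, remainder 0

[-8; 1, 3, 5]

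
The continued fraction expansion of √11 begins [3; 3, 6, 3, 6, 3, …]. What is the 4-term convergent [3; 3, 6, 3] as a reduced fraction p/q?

199/60

a_0 = 3: 3/1
a_1 = 3: 10/3
a_2 = 6: 63/19
a_3 = 3: 199/60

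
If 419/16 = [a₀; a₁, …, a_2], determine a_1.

419 = 26·16 + 3, so a_0 = 26
16 = 5·3 + 1, so a_1 = 5

5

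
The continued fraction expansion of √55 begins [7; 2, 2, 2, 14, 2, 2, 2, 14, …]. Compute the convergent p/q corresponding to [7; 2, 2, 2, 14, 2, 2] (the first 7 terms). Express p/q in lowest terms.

6593/889

a_0 = 7: 7/1
a_1 = 2: 15/2
a_2 = 2: 37/5
a_3 = 2: 89/12
a_4 = 14: 1283/173
a_5 = 2: 2655/358
a_6 = 2: 6593/889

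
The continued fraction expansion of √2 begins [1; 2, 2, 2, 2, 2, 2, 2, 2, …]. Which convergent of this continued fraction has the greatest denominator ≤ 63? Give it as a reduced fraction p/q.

a_0 = 1: 1/1  (≤ bound)
a_1 = 2: 3/2  (≤ bound)
a_2 = 2: 7/5  (≤ bound)
a_3 = 2: 17/12  (≤ bound)
a_4 = 2: 41/29  (≤ bound)
a_5 = 2: 99/70  (> 63, stop)

41/29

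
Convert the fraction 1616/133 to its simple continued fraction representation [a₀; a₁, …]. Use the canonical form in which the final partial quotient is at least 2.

[12; 6, 1, 1, 1, 6]

1616 ÷ 133 → quotient 12, remainder 20
133 ÷ 20 → quotient 6, remainder 13
20 ÷ 13 → quotient 1, remainder 7
13 ÷ 7 → quotient 1, remainder 6
7 ÷ 6 → quotient 1, remainder 1
6 ÷ 1 → quotient 6, remainder 0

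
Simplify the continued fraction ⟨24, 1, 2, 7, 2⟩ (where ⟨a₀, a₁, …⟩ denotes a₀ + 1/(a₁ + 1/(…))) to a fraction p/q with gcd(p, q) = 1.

Work from the innermost term outward:
Start with 2.
7 + 1/(2/1) = 7 + 1/2 = 15/2
2 + 1/(15/2) = 2 + 2/15 = 32/15
1 + 1/(32/15) = 1 + 15/32 = 47/32
24 + 1/(47/32) = 24 + 32/47 = 1160/47

1160/47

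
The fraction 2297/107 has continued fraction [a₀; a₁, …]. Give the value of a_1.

2

2297 = 21·107 + 50, so a_0 = 21
107 = 2·50 + 7, so a_1 = 2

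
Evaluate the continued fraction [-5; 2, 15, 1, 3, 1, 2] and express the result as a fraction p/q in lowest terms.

-2059/456

Start with 2.
1 + 1/(2/1) = 1 + 1/2 = 3/2
3 + 1/(3/2) = 3 + 2/3 = 11/3
1 + 1/(11/3) = 1 + 3/11 = 14/11
15 + 1/(14/11) = 15 + 11/14 = 221/14
2 + 1/(221/14) = 2 + 14/221 = 456/221
-5 + 1/(456/221) = -5 + 221/456 = -2059/456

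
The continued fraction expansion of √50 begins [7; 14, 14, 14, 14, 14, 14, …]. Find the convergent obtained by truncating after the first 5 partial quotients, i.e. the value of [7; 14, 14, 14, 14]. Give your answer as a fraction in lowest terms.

a_0 = 7: 7/1
a_1 = 14: 99/14
a_2 = 14: 1393/197
a_3 = 14: 19601/2772
a_4 = 14: 275807/39005

275807/39005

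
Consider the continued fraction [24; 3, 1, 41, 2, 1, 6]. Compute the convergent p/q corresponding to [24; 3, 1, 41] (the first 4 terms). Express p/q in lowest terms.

4050/167

Starting at the tail and folding back:
Start with 41.
1 + 1/(41/1) = 1 + 1/41 = 42/41
3 + 1/(42/41) = 3 + 41/42 = 167/42
24 + 1/(167/42) = 24 + 42/167 = 4050/167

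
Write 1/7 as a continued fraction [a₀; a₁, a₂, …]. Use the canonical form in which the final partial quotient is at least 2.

[0; 7]

Run the Euclidean algorithm, recording each quotient:
1 = 0·7 + 1, so a_0 = 0
7 = 7·1 + 0, so a_1 = 7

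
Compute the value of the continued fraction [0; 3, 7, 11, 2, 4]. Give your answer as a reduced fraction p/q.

Compute successive convergents:
a_0 = 0: 0/1
a_1 = 3: 1/3
a_2 = 7: 7/22
a_3 = 11: 78/245
a_4 = 2: 163/512
a_5 = 4: 730/2293

730/2293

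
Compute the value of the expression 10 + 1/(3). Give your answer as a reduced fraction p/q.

31/3

Start with 3.
10 + 1/(3/1) = 10 + 1/3 = 31/3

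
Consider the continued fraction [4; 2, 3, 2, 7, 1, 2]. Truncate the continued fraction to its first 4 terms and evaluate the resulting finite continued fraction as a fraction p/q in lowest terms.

Start with 2.
3 + 1/(2/1) = 3 + 1/2 = 7/2
2 + 1/(7/2) = 2 + 2/7 = 16/7
4 + 1/(16/7) = 4 + 7/16 = 71/16

71/16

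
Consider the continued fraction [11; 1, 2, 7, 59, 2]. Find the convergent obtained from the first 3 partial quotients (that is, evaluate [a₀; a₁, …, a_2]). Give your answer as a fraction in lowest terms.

a_0 = 11: 11/1
a_1 = 1: 12/1
a_2 = 2: 35/3

35/3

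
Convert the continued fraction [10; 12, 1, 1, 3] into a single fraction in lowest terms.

Start with 3.
1 + 1/(3/1) = 1 + 1/3 = 4/3
1 + 1/(4/3) = 1 + 3/4 = 7/4
12 + 1/(7/4) = 12 + 4/7 = 88/7
10 + 1/(88/7) = 10 + 7/88 = 887/88

887/88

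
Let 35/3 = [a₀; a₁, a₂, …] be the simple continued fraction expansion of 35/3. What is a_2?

2

Repeatedly divide and take the remainder:
35 = 11·3 + 2, so a_0 = 11
3 = 1·2 + 1, so a_1 = 1
2 = 2·1 + 0, so a_2 = 2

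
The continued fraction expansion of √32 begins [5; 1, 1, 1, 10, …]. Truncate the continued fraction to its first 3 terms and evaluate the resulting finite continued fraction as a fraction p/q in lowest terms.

11/2

Starting at the tail and folding back:
Start with 1.
1 + 1/(1/1) = 1 + 1/1 = 2/1
5 + 1/(2/1) = 5 + 1/2 = 11/2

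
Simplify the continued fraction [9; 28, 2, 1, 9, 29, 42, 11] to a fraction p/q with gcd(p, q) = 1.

100159610/11085391

Start with 11.
42 + 1/(11/1) = 42 + 1/11 = 463/11
29 + 1/(463/11) = 29 + 11/463 = 13438/463
9 + 1/(13438/463) = 9 + 463/13438 = 121405/13438
1 + 1/(121405/13438) = 1 + 13438/121405 = 134843/121405
2 + 1/(134843/121405) = 2 + 121405/134843 = 391091/134843
28 + 1/(391091/134843) = 28 + 134843/391091 = 11085391/391091
9 + 1/(11085391/391091) = 9 + 391091/11085391 = 100159610/11085391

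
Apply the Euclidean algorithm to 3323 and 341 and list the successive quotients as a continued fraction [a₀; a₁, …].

[9; 1, 2, 1, 11, 2, 3]

⌊3323/341⌋ = 9, remainder 254
⌊341/254⌋ = 1, remainder 87
⌊254/87⌋ = 2, remainder 80
⌊87/80⌋ = 1, remainder 7
⌊80/7⌋ = 11, remainder 3
⌊7/3⌋ = 2, remainder 1
⌊3/1⌋ = 3, remainder 0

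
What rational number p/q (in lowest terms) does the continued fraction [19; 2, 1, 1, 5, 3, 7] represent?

12625/651

Work from the innermost term outward:
Start with 7.
3 + 1/(7/1) = 3 + 1/7 = 22/7
5 + 1/(22/7) = 5 + 7/22 = 117/22
1 + 1/(117/22) = 1 + 22/117 = 139/117
1 + 1/(139/117) = 1 + 117/139 = 256/139
2 + 1/(256/139) = 2 + 139/256 = 651/256
19 + 1/(651/256) = 19 + 256/651 = 12625/651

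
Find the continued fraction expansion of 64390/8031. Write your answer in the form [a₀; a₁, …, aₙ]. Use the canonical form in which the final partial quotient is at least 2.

Apply division with remainder until the remainder is 0:
⌊64390/8031⌋ = 8, remainder 142
⌊8031/142⌋ = 56, remainder 79
⌊142/79⌋ = 1, remainder 63
⌊79/63⌋ = 1, remainder 16
⌊63/16⌋ = 3, remainder 15
⌊16/15⌋ = 1, remainder 1
⌊15/1⌋ = 15, remainder 0

[8; 56, 1, 1, 3, 1, 15]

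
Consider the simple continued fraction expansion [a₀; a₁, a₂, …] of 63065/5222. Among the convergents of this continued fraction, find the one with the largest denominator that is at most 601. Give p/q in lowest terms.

7077/586

List convergents until the denominator exceeds the bound:
a_0 = 12: 12/1  (≤ bound)
a_1 = 13: 157/13  (≤ bound)
a_2 = 44: 6920/573  (≤ bound)
a_3 = 1: 7077/586  (≤ bound)
a_4 = 1: 13997/1159  (> 601, stop)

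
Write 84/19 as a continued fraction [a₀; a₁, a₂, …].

[4; 2, 2, 1, 2]

84 ÷ 19 → quotient 4, remainder 8
19 ÷ 8 → quotient 2, remainder 3
8 ÷ 3 → quotient 2, remainder 2
3 ÷ 2 → quotient 1, remainder 1
2 ÷ 1 → quotient 2, remainder 0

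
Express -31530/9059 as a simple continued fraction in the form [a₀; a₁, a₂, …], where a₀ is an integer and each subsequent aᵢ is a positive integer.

[-4; 1, 1, 12, 3, 58, 2]

Repeatedly divide and take the remainder:
-31530 ÷ 9059 → quotient -4, remainder 4706
9059 ÷ 4706 → quotient 1, remainder 4353
4706 ÷ 4353 → quotient 1, remainder 353
4353 ÷ 353 → quotient 12, remainder 117
353 ÷ 117 → quotient 3, remainder 2
117 ÷ 2 → quotient 58, remainder 1
2 ÷ 1 → quotient 2, remainder 0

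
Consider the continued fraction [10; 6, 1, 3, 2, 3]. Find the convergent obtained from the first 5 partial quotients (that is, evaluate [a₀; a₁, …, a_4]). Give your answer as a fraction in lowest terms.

619/61

Start with 2.
3 + 1/(2/1) = 3 + 1/2 = 7/2
1 + 1/(7/2) = 1 + 2/7 = 9/7
6 + 1/(9/7) = 6 + 7/9 = 61/9
10 + 1/(61/9) = 10 + 9/61 = 619/61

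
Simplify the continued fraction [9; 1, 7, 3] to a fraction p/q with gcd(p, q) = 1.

247/25

a_0 = 9: 9/1
a_1 = 1: 10/1
a_2 = 7: 79/8
a_3 = 3: 247/25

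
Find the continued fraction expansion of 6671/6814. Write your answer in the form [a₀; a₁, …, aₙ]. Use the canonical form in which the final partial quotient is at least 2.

[0; 1, 46, 1, 1, 1, 6, 7]

Repeatedly divide and take the remainder:
6671 ÷ 6814 → quotient 0, remainder 6671
6814 ÷ 6671 → quotient 1, remainder 143
6671 ÷ 143 → quotient 46, remainder 93
143 ÷ 93 → quotient 1, remainder 50
93 ÷ 50 → quotient 1, remainder 43
50 ÷ 43 → quotient 1, remainder 7
43 ÷ 7 → quotient 6, remainder 1
7 ÷ 1 → quotient 7, remainder 0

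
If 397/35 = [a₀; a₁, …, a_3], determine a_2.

⌊397/35⌋ = 11, remainder 12
⌊35/12⌋ = 2, remainder 11
⌊12/11⌋ = 1, remainder 1

1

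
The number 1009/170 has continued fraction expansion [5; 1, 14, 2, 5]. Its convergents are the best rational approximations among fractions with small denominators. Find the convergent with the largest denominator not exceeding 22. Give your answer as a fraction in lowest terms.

89/15

List convergents until the denominator exceeds the bound:
a_0 = 5: 5/1  (≤ bound)
a_1 = 1: 6/1  (≤ bound)
a_2 = 14: 89/15  (≤ bound)
a_3 = 2: 184/31  (> 22, stop)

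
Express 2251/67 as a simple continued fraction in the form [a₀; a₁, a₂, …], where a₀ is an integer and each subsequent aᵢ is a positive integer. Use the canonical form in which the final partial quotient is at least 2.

[33; 1, 1, 2, 13]

2251 ÷ 67 → quotient 33, remainder 40
67 ÷ 40 → quotient 1, remainder 27
40 ÷ 27 → quotient 1, remainder 13
27 ÷ 13 → quotient 2, remainder 1
13 ÷ 1 → quotient 13, remainder 0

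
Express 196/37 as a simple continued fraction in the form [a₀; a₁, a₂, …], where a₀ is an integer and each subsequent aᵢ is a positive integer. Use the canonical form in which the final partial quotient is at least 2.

Apply division with remainder until the remainder is 0:
⌊196/37⌋ = 5, remainder 11
⌊37/11⌋ = 3, remainder 4
⌊11/4⌋ = 2, remainder 3
⌊4/3⌋ = 1, remainder 1
⌊3/1⌋ = 3, remainder 0

[5; 3, 2, 1, 3]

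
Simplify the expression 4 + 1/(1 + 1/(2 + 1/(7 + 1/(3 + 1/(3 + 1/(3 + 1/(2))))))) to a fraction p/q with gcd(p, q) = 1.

Use the convergent recurrence hₖ = aₖ·hₖ₋₁ + hₖ₋₂ (and likewise for the denominators kₖ):
a_0 = 4: 4/1
a_1 = 1: 5/1
a_2 = 2: 14/3
a_3 = 7: 103/22
a_4 = 3: 323/69
a_5 = 3: 1072/229
a_6 = 3: 3539/756
a_7 = 2: 8150/1741

8150/1741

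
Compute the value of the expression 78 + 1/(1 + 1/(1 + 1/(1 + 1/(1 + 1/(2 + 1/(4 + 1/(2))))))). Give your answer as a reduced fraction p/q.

9984/127

Start with 2.
4 + 1/(2/1) = 4 + 1/2 = 9/2
2 + 1/(9/2) = 2 + 2/9 = 20/9
1 + 1/(20/9) = 1 + 9/20 = 29/20
1 + 1/(29/20) = 1 + 20/29 = 49/29
1 + 1/(49/29) = 1 + 29/49 = 78/49
1 + 1/(78/49) = 1 + 49/78 = 127/78
78 + 1/(127/78) = 78 + 78/127 = 9984/127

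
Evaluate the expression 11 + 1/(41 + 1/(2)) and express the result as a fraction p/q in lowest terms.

Collapse the nested fraction from the inside out:
Start with 2.
41 + 1/(2/1) = 41 + 1/2 = 83/2
11 + 1/(83/2) = 11 + 2/83 = 915/83

915/83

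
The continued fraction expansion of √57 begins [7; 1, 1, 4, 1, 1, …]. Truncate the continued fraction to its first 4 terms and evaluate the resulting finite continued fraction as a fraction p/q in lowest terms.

68/9

Start with 4.
1 + 1/(4/1) = 1 + 1/4 = 5/4
1 + 1/(5/4) = 1 + 4/5 = 9/5
7 + 1/(9/5) = 7 + 5/9 = 68/9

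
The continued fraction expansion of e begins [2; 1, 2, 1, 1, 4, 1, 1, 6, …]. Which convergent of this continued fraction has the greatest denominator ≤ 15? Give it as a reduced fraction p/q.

19/7

a_0 = 2: 2/1  (≤ bound)
a_1 = 1: 3/1  (≤ bound)
a_2 = 2: 8/3  (≤ bound)
a_3 = 1: 11/4  (≤ bound)
a_4 = 1: 19/7  (≤ bound)
a_5 = 4: 87/32  (> 15, stop)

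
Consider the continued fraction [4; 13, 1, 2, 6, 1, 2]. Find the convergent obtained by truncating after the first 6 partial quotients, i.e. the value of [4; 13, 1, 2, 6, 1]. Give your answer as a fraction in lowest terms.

1226/301

Start with 1.
6 + 1/(1/1) = 6 + 1/1 = 7/1
2 + 1/(7/1) = 2 + 1/7 = 15/7
1 + 1/(15/7) = 1 + 7/15 = 22/15
13 + 1/(22/15) = 13 + 15/22 = 301/22
4 + 1/(301/22) = 4 + 22/301 = 1226/301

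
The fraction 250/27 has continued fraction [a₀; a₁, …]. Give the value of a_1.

3

Run the Euclidean algorithm, recording each quotient:
⌊250/27⌋ = 9, remainder 7
⌊27/7⌋ = 3, remainder 6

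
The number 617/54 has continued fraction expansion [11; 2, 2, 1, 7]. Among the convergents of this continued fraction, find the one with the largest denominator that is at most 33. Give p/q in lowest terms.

List convergents until the denominator exceeds the bound:
a_0 = 11: 11/1  (≤ bound)
a_1 = 2: 23/2  (≤ bound)
a_2 = 2: 57/5  (≤ bound)
a_3 = 1: 80/7  (≤ bound)
a_4 = 7: 617/54  (> 33, stop)

80/7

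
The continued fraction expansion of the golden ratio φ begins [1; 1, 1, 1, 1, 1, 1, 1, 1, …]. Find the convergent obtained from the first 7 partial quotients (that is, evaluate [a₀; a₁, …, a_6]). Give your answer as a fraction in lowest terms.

21/13

Build up convergents one term at a time:
a_0 = 1: 1/1
a_1 = 1: 2/1
a_2 = 1: 3/2
a_3 = 1: 5/3
a_4 = 1: 8/5
a_5 = 1: 13/8
a_6 = 1: 21/13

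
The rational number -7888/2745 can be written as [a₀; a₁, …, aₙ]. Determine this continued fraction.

⌊-7888/2745⌋ = -3, remainder 347
⌊2745/347⌋ = 7, remainder 316
⌊347/316⌋ = 1, remainder 31
⌊316/31⌋ = 10, remainder 6
⌊31/6⌋ = 5, remainder 1
⌊6/1⌋ = 6, remainder 0

[-3; 7, 1, 10, 5, 6]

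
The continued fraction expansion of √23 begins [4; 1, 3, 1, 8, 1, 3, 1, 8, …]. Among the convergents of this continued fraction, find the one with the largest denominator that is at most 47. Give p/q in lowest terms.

211/44

a_0 = 4: 4/1  (≤ bound)
a_1 = 1: 5/1  (≤ bound)
a_2 = 3: 19/4  (≤ bound)
a_3 = 1: 24/5  (≤ bound)
a_4 = 8: 211/44  (≤ bound)
a_5 = 1: 235/49  (> 47, stop)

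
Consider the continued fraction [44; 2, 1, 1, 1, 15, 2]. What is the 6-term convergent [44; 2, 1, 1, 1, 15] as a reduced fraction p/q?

5547/125

Use the convergent recurrence hₖ = aₖ·hₖ₋₁ + hₖ₋₂ (and likewise for the denominators kₖ):
a_0 = 44: 44/1
a_1 = 2: 89/2
a_2 = 1: 133/3
a_3 = 1: 222/5
a_4 = 1: 355/8
a_5 = 15: 5547/125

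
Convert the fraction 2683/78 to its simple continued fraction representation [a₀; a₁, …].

Repeatedly divide and take the remainder:
2683 = 34·78 + 31, so a_0 = 34
78 = 2·31 + 16, so a_1 = 2
31 = 1·16 + 15, so a_2 = 1
16 = 1·15 + 1, so a_3 = 1
15 = 15·1 + 0, so a_4 = 15

[34; 2, 1, 1, 15]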